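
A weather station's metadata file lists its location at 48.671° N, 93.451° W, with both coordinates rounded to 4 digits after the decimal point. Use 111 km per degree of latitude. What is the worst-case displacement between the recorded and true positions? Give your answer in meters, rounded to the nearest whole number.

Rounding to 4 decimal places leaves each coordinate within ±5e-05° of the true value.
N–S: 5e-05° × 111000 m/° = 5.55 m.
Longitude error → 5e-05 × 111000 × cos 48.671° = 5e-05 × 111000 × 0.6604 ≈ 3.66512 m.
Combining orthogonally: (5.55² + 3.66512²)^½ ≈ 6.65098 m.

7 meters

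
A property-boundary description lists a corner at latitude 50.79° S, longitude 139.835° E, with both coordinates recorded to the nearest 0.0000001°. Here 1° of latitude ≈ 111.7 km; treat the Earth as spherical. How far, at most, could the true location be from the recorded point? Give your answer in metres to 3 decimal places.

Rounding to 7 decimal places leaves each coordinate within ±5e-08° of the true value.
North–south component: 5e-08° × 111700 = 0.005585 m.
E–W at 50.79°: 5e-08° × 111700 × cos 50.79° = 5e-08 × 111700 × 0.6322 ≈ 0.00353064 m.
Worst case both components are at the extreme and orthogonal: √(0.005585² + 0.00353064²) ≈ 0.00660739 m.

0.007 metres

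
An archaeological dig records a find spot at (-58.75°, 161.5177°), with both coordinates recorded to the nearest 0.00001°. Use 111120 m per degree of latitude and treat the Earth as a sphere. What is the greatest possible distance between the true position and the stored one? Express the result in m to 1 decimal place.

Rounding to 5 decimal places leaves each coordinate within ±5e-06° of the true value.
Latitude error → 5e-06 × 111120 = 0.5556 m along the meridian.
East–west component at 58.75°: 5e-06° × 111120 × cos 58.75° ≈ 5e-06 × 57646.1 ≈ 0.28823 m.
Worst case both components are at the extreme and orthogonal: √(0.5556² + 0.28823²) ≈ 0.625914 m.

0.6 m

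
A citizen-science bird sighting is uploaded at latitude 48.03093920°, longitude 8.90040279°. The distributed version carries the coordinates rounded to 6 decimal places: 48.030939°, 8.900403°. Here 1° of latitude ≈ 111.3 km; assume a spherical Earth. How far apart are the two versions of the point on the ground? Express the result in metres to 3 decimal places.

0.027 metres

The latitude changed by +0.00000020° and the longitude by -0.00000021°.
N–S: 0.00000020° × 111300 m/° = 0.02226 m.
East–west at this latitude: -0.00000021° × 111300 × cos 48.0309° ≈ -0.00000021 × 74429.6 = -0.0156302 m.
Distance: √(0.02226² + 0.0156302²) ≈ 0.0271995 m.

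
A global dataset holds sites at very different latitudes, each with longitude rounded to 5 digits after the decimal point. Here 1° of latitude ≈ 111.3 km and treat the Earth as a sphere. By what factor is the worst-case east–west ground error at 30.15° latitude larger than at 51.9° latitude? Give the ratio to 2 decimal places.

Rounding to 5 decimal places leaves the longitude within ±5e-06° of the true value.
At 30.15°: 5e-06° × 111300 × cos 30.15° = 5e-06 × 111300 × 0.8647 ≈ 0.48121 m.
Error at 51.9° = 5e-06° × 111300 × cos 51.9° ≈ 0.5565 × 0.6170 = 0.34338 m.
The ratio reduces to cos 30.15° / cos 51.9° = 0.8647/0.6170 ≈ 1.4014.

1.40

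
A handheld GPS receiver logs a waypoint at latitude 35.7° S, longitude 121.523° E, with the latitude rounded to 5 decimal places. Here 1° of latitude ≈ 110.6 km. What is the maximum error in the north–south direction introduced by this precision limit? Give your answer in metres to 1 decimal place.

0.6 metres

Rounding to 5 decimal places leaves the latitude within ±5e-06° of the true value.
North–south distance: 5e-06° × 110600 m/° = 0.553 m.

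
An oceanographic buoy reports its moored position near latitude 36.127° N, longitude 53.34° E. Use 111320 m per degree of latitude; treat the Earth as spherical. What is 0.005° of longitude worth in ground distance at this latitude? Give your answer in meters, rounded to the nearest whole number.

450 meters

At 36.127° a degree of longitude is 111320 × cos 36.127° ≈ 89914.5 m, so 0.005° corresponds to 449.573 m.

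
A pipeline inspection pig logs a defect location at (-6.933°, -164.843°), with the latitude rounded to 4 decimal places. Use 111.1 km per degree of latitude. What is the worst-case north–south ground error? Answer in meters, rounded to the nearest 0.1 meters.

5.6 meters

Rounding to 4 decimal places leaves the latitude within ±5e-05° of the true value.
North–south distance: 5e-05° × 111100 m/° = 5.555 m.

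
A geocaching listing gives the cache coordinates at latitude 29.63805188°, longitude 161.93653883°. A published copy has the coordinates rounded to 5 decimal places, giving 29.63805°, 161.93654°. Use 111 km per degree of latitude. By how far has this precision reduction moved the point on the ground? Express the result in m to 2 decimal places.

0.24 m

Δlat = 29.63805188 − 29.63805 = +0.00000188°; Δlon = 161.93653883 − 161.93654 = -0.00000117°.
N–S: 0.00000188° × 111000 m/° = 0.20868 m.
East–west at this latitude: -0.00000117° × 111000 × cos 29.638° ≈ -0.00000117 × 96477.5 = -0.112879 m.
Hypotenuse of the two orthogonal shifts: √(0.20868² + 0.112879²) = 0.237253 m.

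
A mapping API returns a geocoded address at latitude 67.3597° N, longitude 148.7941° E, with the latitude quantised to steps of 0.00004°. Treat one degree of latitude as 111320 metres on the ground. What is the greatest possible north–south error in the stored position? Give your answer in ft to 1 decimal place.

With a 0.00004° grid the true value lies within half a step, ±0.00004°/2 = ±2e-05°, of the stored one.
Along the meridian that is 2e-05° × 111320 m/° = 2.2264 m.
Converting: 2.2264 m × 3.2808 ft/m ≈ 7.3045 ft.

7.3 ft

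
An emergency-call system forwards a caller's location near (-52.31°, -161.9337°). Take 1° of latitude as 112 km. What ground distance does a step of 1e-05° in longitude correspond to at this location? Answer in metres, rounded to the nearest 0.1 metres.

One degree of longitude here spans 112000 × cos 52.31° = 112000 × 0.6114 ≈ 68475.6 m; 1e-05° of that is 0.684756 m.

0.7 metres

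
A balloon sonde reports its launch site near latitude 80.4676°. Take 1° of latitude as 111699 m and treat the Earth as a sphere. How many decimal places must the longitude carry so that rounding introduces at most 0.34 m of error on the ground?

5 decimal places

At 80.4676° one degree of longitude covers 111699 × cos 80.4676° ≈ 111699 × 0.1656 ≈ 18497.9 m.
N decimal places → at most half a unit in the last place, 0.5 × 10⁻ᴺ° = 18497.9/2 × 10⁻ᴺ m.
Setting 9248.97 × 10⁻ᴺ ≤ 0.34 gives 10ᴺ ≥ 2.72e+04, i.e. N ≥ 4.43.
So 5 decimal places suffice (0.0925 m); 4 would allow up to 0.925 m.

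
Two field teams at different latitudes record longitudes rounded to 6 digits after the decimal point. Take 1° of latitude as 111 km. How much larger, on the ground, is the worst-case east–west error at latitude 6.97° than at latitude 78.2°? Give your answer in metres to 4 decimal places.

Rounding to 6 decimal places leaves the longitude within ±5e-07° of the true value.
At 6.97°: 5e-07° × 111000 × cos 6.97° = 5e-07 × 111000 × 0.9926 ≈ 0.05509 m.
Error at 78.2° = 5e-07° × 111000 × cos 78.2° ≈ 0.0555 × 0.2045 = 0.01135 m.
So the lower-latitude error exceeds the higher by 0.05509 − 0.01135 = 0.04374 m.

0.0437 metres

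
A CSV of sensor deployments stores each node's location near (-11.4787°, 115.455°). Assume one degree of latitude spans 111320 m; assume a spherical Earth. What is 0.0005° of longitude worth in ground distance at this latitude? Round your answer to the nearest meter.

55 meters

0.0005° of longitude at 11.4787° is 0.0005 × 111320 × cos 11.4787° ≈ 0.0005 × 109093 = 54.5467 m.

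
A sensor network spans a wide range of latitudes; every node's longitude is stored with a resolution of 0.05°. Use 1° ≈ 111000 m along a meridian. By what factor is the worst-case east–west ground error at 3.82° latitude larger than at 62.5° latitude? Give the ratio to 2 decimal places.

2.16

With a 0.05° grid the true value lies within half a step, ±0.05°/2 = ±0.025°, of the stored one.
Error at 3.82° = 0.025° × 111000 × cos 3.82° ≈ 2775 × 0.9978 = 2768.8 m.
At 62.5°: 0.025° × 111000 × cos 62.5° = 0.025 × 111000 × 0.4617 ≈ 1281.4 m.
The ratio reduces to cos 3.82° / cos 62.5° = 0.9978/0.4617 ≈ 2.1609.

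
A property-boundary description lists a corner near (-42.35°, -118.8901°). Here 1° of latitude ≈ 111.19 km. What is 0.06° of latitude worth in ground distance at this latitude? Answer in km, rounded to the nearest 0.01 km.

6.67 km

Along a meridian 0.06° is 0.06 × 111190 = 6671.4 m.
That is 6671.4 m = 6.6714 km.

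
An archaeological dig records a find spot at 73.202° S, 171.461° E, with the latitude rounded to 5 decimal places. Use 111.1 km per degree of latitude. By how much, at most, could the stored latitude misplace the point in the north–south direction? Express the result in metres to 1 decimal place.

Rounding to 5 decimal places leaves the latitude within ±5e-06° of the true value.
North–south distance: 5e-06° × 111100 m/° = 0.5555 m.

0.6 metres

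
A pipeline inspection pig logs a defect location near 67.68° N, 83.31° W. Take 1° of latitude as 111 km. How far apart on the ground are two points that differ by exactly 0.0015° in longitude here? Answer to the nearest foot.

207 feet

At 67.68° a degree of longitude is 111000 × cos 67.68° ≈ 42155.5 m, so 0.0015° corresponds to 63.2332 m.
Converting: 63.2332 m × 3.2808 ft/m ≈ 207.46 ft.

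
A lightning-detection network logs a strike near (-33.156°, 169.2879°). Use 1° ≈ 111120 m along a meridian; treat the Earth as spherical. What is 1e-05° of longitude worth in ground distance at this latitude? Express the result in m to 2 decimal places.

At 33.156° a degree of longitude is 111120 × cos 33.156° ≈ 93027.9 m, so 1e-05° corresponds to 0.930279 m.

0.93 m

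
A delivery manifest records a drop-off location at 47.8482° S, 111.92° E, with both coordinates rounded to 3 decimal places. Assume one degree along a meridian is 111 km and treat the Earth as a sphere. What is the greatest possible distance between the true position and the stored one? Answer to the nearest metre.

Rounding to 3 decimal places leaves each coordinate within ±0.0005° of the true value.
Latitude error → 0.0005 × 111000 = 55.5 m along the meridian.
East–west component at 47.8482°: 0.0005° × 111000 × cos 47.8482° ≈ 0.0005 × 74491.8 ≈ 37.2459 m.
Worst case both components are at the extreme and orthogonal: √(55.5² + 37.2459²) ≈ 66.8394 m.

67 metres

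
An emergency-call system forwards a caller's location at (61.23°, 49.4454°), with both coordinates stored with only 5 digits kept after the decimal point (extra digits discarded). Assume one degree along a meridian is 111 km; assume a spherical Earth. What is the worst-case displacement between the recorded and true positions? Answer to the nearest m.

1 m

Truncating at 5 decimal places can drop up to a full unit in the last place, so each coordinate may be off by as much as 1e-05°.
Latitude error → 1e-05 × 111000 = 1.11 m along the meridian.
East–west component at 61.23°: 1e-05° × 111000 × cos 61.23° ≈ 1e-05 × 53423.7 ≈ 0.534237 m.
Combining orthogonally: (1.11² + 0.534237²)^½ ≈ 1.23187 m.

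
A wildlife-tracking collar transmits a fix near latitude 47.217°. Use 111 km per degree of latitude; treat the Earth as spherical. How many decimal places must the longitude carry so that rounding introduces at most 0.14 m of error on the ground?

6

At 47.217° one degree of longitude covers 111000 × cos 47.217° ≈ 111000 × 0.6792 ≈ 75393.8 m.
N decimal places → at most half a unit in the last place, 0.5 × 10⁻ᴺ° = 75393.8/2 × 10⁻ᴺ m.
Need 0.5 × 75393.8 × 10⁻ᴺ ≤ 0.14 → 10⁻ᴺ ≤ 3.714e-06, so N ≥ 5.43.
So 6 decimal places suffice (0.0377 m); 5 would allow up to 0.377 m.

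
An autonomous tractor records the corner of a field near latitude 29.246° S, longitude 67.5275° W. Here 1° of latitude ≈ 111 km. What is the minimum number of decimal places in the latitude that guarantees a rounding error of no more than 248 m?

3 decimal places

One degree of latitude covers 111000 m.
Rounding to N decimal places gives at most 0.5 × 10⁻ᴺ degrees of error, i.e. 0.5 × 10⁻ᴺ × 111000 m.
Setting 55500 × 10⁻ᴺ ≤ 248 gives 10ᴺ ≥ 223.8, i.e. N ≥ 2.35.
So 3 decimal places suffice (55.5 m); 2 would allow up to 555 m.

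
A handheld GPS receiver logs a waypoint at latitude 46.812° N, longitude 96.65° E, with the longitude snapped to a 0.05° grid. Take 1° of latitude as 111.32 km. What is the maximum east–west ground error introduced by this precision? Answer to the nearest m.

1905 m

With a 0.05° grid the true value lies within half a step, ±0.05°/2 = ±0.025°, of the stored one.
Parallels shrink by cos φ, so at 46.812° a degree of longitude is 111320 × 0.6844 ≈ 76186.8 m.
Maximum E–W displacement: 0.025 × 76186.8 = 1904.67 m.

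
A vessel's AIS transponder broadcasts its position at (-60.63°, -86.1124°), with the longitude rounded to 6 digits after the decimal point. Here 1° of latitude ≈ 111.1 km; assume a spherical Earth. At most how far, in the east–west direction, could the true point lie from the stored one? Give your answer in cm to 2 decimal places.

Rounding to 6 decimal places leaves the longitude within ±5e-07° of the true value.
At latitude 60.63° a degree of longitude spans 111100 m × cos 60.63° = 111100 × 0.4904 ≈ 54488.7 m.
So at most 5e-07° × 54488.7 ≈ 0.0272444 m east–west.
That is 0.0272444 m = 2.7244 cm.

2.72 cm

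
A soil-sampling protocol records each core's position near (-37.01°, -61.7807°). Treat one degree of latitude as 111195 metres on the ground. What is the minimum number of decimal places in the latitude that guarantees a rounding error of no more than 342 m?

One degree of latitude covers 111195 m.
With N decimal places the half-ulp bound is 0.5·10⁻ᴺ°, or 0.5·10⁻ᴺ × 111195 m on the ground.
Setting 55597.5 × 10⁻ᴺ ≤ 342 gives 10ᴺ ≥ 162.6, i.e. N ≥ 2.21.
N = 2 would give 556 m (too coarse); N = 3 gives 55.6 m ≤ 342 m.

3 decimal places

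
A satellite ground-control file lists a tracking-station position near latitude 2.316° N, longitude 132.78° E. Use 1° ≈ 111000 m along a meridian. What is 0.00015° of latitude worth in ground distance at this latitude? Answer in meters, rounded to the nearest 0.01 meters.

16.65 meters

0.00015° × 111000 m/° = 16.65 m.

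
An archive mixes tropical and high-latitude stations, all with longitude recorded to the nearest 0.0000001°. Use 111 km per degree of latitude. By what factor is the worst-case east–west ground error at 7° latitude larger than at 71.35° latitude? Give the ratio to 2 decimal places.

Rounding to 7 decimal places leaves the longitude within ±5e-08° of the true value.
At 7°: 5e-08° × 111000 × cos 7° = 5e-08 × 111000 × 0.9925 ≈ 0.0055086 m.
Error at 71.35° = 5e-08° × 111000 × cos 71.35° ≈ 0.00555 × 0.3198 = 0.0017748 m.
Ratio: 0.0055086 / 0.0017748 = cos 7° / cos 71.35° ≈ 3.1038.

3.10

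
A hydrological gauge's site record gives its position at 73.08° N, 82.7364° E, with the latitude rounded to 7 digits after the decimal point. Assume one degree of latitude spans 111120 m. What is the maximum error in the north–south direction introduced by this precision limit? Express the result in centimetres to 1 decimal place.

0.6 centimetres

Rounding to 7 decimal places leaves the latitude within ±5e-08° of the true value.
So the N–S error is at most 5e-08 × 111120 = 0.005556 m.
That is 0.005556 m = 0.5556 cm.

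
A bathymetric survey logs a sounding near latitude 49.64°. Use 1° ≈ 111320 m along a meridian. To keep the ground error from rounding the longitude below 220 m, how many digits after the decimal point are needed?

3 decimal places

At 49.64° one degree of longitude covers 111320 × cos 49.64° ≈ 111320 × 0.6476 ≈ 72089.5 m.
N decimal places → at most half a unit in the last place, 0.5 × 10⁻ᴺ° = 72089.5/2 × 10⁻ᴺ m.
Need 0.5 × 72089.5 × 10⁻ᴺ ≤ 220 → 10⁻ᴺ ≤ 6.104e-03, so N ≥ 2.21.
N = 2 would give 360 m (too coarse); N = 3 gives 36 m ≤ 220 m.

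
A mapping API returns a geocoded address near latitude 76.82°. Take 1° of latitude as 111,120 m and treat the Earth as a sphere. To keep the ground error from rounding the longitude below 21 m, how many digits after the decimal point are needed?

3 decimal places

At 76.82° one degree of longitude covers 111120 × cos 76.82° ≈ 111120 × 0.2280 ≈ 25336.6 m.
Rounding to N decimal places gives at most 0.5 × 10⁻ᴺ degrees of error, i.e. 0.5 × 10⁻ᴺ × 25336.6 m.
Need 0.5 × 25336.6 × 10⁻ᴺ ≤ 21 → 10⁻ᴺ ≤ 1.658e-03, so N ≥ 2.78.
So 3 decimal places suffice (12.7 m); 2 would allow up to 127 m.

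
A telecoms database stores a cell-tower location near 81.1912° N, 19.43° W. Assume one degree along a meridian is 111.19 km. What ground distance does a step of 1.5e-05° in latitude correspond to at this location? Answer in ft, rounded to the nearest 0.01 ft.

Along a meridian 1.5e-05° is 1.5e-05 × 111190 = 1.66785 m.
Converting: 1.66785 m × 3.2808 ft/m ≈ 5.4719 ft.

5.47 ft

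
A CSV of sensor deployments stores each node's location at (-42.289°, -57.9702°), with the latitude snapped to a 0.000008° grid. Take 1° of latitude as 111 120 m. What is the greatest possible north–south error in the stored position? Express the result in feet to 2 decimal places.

1.46 feet

With a 0.000008° grid the true value lies within half a step, ±0.000008°/2 = ±4e-06°, of the stored one.
Along the meridian that is 4e-06° × 111120 m/° = 0.44448 m.
Converting: 0.44448 m × 3.2808 ft/m ≈ 1.4583 ft.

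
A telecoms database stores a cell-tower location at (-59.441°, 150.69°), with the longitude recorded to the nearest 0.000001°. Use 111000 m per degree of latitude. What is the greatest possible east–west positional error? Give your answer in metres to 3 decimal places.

0.028 metres

Rounding to 6 decimal places leaves the longitude within ±5e-07° of the true value.
Parallels shrink by cos φ, so at 59.441° a degree of longitude is 111000 × 0.5084 ≈ 56435.2 m.
East–west error: 5e-07° × 56435.2 m/° ≈ 0.0282176 m.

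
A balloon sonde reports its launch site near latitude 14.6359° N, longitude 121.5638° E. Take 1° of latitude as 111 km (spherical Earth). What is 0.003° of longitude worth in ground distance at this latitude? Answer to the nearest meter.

322 meters

One degree of longitude here spans 111000 × cos 14.6359° = 111000 × 0.9676 ≈ 107398 m; 0.003° of that is 322.194 m.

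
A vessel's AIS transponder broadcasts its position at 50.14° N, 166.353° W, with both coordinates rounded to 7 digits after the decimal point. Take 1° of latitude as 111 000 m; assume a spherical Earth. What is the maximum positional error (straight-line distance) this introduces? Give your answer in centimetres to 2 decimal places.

0.66 centimetres

Rounding to 7 decimal places leaves each coordinate within ±5e-08° of the true value.
North–south component: 5e-08° × 111000 = 0.00555 m.
Longitude error → 5e-08 × 111000 × cos 50.14° = 5e-08 × 111000 × 0.6409 ≈ 0.00355707 m.
The two errors are perpendicular, so the maximum displacement is √(0.00555² + 0.00355707²) ≈ 0.00659206 m.
That is 0.00659206 m = 0.65921 cm.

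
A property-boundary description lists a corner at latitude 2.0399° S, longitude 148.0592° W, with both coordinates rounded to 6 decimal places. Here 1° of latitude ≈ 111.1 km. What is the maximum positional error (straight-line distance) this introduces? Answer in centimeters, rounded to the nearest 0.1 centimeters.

Rounding to 6 decimal places leaves each coordinate within ±5e-07° of the true value.
North–south component: 5e-07° × 111100 = 0.05555 m.
Longitude error → 5e-07 × 111100 × cos 2.0399° = 5e-07 × 111100 × 0.9994 ≈ 0.0555148 m.
The two errors are perpendicular, so the maximum displacement is √(0.05555² + 0.0555148²) ≈ 0.0785347 m.
That is 0.0785347 m = 7.8535 cm.

7.9 centimeters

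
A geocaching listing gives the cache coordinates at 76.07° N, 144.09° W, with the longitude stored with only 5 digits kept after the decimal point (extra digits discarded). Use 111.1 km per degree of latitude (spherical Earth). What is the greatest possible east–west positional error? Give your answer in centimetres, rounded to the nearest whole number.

27 centimetres

Truncating at 5 decimal places can drop up to a full unit in the last place, so the longitude may be off by as much as 1e-05°.
One degree of longitude at 76.07° is 111100 × cos 76.07° ≈ 111100 × 0.2407 = 26745.8 m.
Maximum E–W displacement: 1e-05 × 26745.8 = 0.267458 m.
That is 0.267458 m = 26.746 cm.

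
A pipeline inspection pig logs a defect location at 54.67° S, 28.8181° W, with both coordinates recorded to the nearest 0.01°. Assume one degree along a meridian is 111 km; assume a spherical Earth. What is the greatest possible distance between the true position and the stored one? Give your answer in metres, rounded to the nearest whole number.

Rounding to 2 decimal places leaves each coordinate within ±0.005° of the true value.
North–south component: 0.005° × 111000 = 555 m.
E–W at 54.67°: 0.005° × 111000 × cos 54.67° = 0.005 × 111000 × 0.5783 ≈ 320.948 m.
The two errors are perpendicular, so the maximum displacement is √(555² + 320.948²) ≈ 641.118 m.

641 metres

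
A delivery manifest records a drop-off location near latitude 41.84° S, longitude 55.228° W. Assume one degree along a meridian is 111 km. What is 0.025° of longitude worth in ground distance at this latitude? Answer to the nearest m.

2067 m

0.025° of longitude at 41.84° is 0.025 × 111000 × cos 41.84° ≈ 0.025 × 82696.2 = 2067.4 m.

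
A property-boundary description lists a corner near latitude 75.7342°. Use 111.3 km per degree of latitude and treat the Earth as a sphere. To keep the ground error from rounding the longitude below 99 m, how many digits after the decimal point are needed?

3 decimal places

At 75.7342° one degree of longitude covers 111300 × cos 75.7342° ≈ 111300 × 0.2464 ≈ 27426.6 m.
N decimal places → at most half a unit in the last place, 0.5 × 10⁻ᴺ° = 27426.6/2 × 10⁻ᴺ m.
Setting 13713.3 × 10⁻ᴺ ≤ 99 gives 10ᴺ ≥ 138.5, i.e. N ≥ 2.14.
N = 2 would give 137 m (too coarse); N = 3 gives 13.7 m ≤ 99 m.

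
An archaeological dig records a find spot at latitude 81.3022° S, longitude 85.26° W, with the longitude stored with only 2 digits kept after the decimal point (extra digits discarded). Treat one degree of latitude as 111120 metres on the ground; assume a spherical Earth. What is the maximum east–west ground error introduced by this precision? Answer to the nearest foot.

Truncating at 2 decimal places can drop up to a full unit in the last place, so the longitude may be off by as much as 0.01°.
Parallels shrink by cos φ, so at 81.3022° a degree of longitude is 111120 × 0.1512 ≈ 16803.9 m.
Maximum E–W displacement: 0.01 × 16803.9 = 168.039 m.
In feet: 168.039 m ÷ 0.3048 ≈ 551.31 ft.

551 feet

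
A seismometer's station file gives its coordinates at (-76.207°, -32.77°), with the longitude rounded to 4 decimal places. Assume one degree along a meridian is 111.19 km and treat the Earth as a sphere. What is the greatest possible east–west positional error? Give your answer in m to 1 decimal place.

1.3 m

Rounding to 4 decimal places leaves the longitude within ±5e-05° of the true value.
At latitude 76.207° a degree of longitude spans 111190 m × cos 76.207° = 111190 × 0.2384 ≈ 26509.3 m.
Maximum E–W displacement: 5e-05 × 26509.3 = 1.32547 m.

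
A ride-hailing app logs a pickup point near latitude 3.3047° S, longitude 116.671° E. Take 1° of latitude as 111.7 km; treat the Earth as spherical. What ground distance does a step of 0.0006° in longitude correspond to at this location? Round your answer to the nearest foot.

220 feet

0.0006° of longitude at 3.3047° is 0.0006 × 111700 × cos 3.3047° ≈ 0.0006 × 111514 = 66.9086 m.
In feet: 66.9086 m ÷ 0.3048 ≈ 219.52 ft.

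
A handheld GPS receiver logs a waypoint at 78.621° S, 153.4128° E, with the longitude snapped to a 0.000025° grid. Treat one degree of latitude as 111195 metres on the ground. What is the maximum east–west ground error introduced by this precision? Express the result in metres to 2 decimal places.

0.27 metres

With a 0.000025° grid the true value lies within half a step, ±0.000025°/2 = ±1.25e-05°, of the stored one.
Parallels shrink by cos φ, so at 78.621° a degree of longitude is 111195 × 0.1973 ≈ 21938.6 m.
East–west error: 1.25e-05° × 21938.6 m/° ≈ 0.274232 m.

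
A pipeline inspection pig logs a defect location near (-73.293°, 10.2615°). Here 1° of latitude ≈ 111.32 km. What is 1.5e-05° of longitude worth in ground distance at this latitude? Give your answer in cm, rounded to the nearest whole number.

One degree of longitude here spans 111320 × cos 73.293° = 111320 × 0.2875 ≈ 32002 m; 1.5e-05° of that is 0.48003 m.
That is 0.48003 m = 48.003 cm.

48 cm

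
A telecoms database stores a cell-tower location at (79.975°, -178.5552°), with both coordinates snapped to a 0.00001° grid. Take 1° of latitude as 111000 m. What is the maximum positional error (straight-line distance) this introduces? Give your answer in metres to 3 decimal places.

With a 0.00001° grid the true value lies within half a step, ±0.00001°/2 = ±5e-06°, of the stored one.
Latitude error → 5e-06 × 111000 = 0.555 m along the meridian.
Longitude error → 5e-06 × 111000 × cos 79.975° = 5e-06 × 111000 × 0.1741 ≈ 0.0966132 m.
The two errors are perpendicular, so the maximum displacement is √(0.555² + 0.0966132²) ≈ 0.563346 m.

0.563 metres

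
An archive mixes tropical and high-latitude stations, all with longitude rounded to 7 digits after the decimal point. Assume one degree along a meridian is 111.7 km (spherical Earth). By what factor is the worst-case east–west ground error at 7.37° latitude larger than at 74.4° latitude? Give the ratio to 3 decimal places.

Rounding to 7 decimal places leaves the longitude within ±5e-08° of the true value.
At 7.37°: 5e-08° × 111700 × cos 7.37° = 5e-08 × 111700 × 0.9917 ≈ 0.0055389 m.
At 74.4°: 5e-08° × 111700 × cos 74.4° = 5e-08 × 111700 × 0.2689 ≈ 0.0015019 m.
The ratio reduces to cos 7.37° / cos 74.4° = 0.9917/0.2689 ≈ 3.6879.

3.688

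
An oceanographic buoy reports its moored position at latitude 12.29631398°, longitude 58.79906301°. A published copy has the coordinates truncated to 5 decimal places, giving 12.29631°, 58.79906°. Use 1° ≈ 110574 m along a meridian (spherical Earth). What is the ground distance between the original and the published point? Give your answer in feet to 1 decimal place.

1.8 feet

The latitude changed by +0.00000398° and the longitude by +0.00000301°.
N–S: 0.00000398° × 110574 m/° = 0.440085 m.
East–west at this latitude: 0.00000301° × 110574 × cos 12.2963° ≈ 0.00000301 × 108037 = 0.325192 m.
Combined displacement = (0.440085² + 0.325192²)^½ ≈ 0.547197 m.
Converting: 0.547197 m × 3.2808 ft/m ≈ 1.7953 ft.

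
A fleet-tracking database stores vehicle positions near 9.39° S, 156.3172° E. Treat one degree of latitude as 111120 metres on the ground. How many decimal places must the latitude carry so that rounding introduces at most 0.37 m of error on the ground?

6

One degree of latitude covers 111120 m.
N decimal places → at most half a unit in the last place, 0.5 × 10⁻ᴺ° = 111120/2 × 10⁻ᴺ m.
Need 0.5 × 111120 × 10⁻ᴺ ≤ 0.37 → 10⁻ᴺ ≤ 6.659e-06, so N ≥ 5.18.
At 5 places the error can reach 0.556 m, but 6 places keeps it to 0.0556 m.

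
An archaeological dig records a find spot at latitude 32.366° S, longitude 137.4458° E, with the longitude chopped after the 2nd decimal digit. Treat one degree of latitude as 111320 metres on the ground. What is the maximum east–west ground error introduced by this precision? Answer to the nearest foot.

3085 feet

Truncating at 2 decimal places can drop up to a full unit in the last place, so the longitude may be off by as much as 0.01°.
Parallels shrink by cos φ, so at 32.366° a degree of longitude is 111320 × 0.8446 ≈ 94026 m.
Maximum E–W displacement: 0.01 × 94026 = 940.26 m.
Converting: 940.26 m × 3.2808 ft/m ≈ 3084.8 ft.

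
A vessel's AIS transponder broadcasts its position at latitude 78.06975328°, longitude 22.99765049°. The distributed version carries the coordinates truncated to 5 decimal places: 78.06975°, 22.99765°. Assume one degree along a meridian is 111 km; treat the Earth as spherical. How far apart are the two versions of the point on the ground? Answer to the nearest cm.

The latitude changed by +0.00000328° and the longitude by +0.00000049°.
North–south shift: 0.00000328 × 111000 = 0.36408 m.
East–west at this latitude: 0.00000049° × 111000 × cos 78.0697° ≈ 0.00000049 × 22946 = 0.0112435 m.
Hypotenuse of the two orthogonal shifts: √(0.36408² + 0.0112435²) = 0.364254 m.
That is 0.364254 m = 36.425 cm.

36 cm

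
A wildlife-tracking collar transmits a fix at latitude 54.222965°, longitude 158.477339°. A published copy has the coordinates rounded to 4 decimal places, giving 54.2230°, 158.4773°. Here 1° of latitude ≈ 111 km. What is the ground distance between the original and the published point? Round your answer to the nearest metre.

5 metres

Δlat = 54.222965 − 54.2230 = -0.000035°; Δlon = 158.477339 − 158.4773 = +0.000039°.
North–south shift: -0.000035 × 111000 = -3.885 m.
East–west at this latitude: 0.000039° × 111000 × cos 54.223° ≈ 0.000039 × 64894.2 = 2.53087 m.
Combined displacement = (3.885² + 2.53087²)^½ ≈ 4.63665 m.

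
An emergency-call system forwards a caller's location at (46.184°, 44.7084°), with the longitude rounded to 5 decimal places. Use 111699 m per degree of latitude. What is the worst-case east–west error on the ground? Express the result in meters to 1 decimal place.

0.4 meters

Rounding to 5 decimal places leaves the longitude within ±5e-06° of the true value.
At latitude 46.184° a degree of longitude spans 111699 m × cos 46.184° = 111699 × 0.6923 ≈ 77334.2 m.
So at most 5e-06° × 77334.2 ≈ 0.386671 m east–west.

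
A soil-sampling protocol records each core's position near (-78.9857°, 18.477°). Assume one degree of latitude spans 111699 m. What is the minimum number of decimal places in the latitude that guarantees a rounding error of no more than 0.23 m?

6

One degree of latitude covers 111699 m.
Rounding to N decimal places gives at most 0.5 × 10⁻ᴺ degrees of error, i.e. 0.5 × 10⁻ᴺ × 111699 m.
Setting 55849.5 × 10⁻ᴺ ≤ 0.23 gives 10ᴺ ≥ 2.428e+05, i.e. N ≥ 5.39.
N = 5 would give 0.558 m (too coarse); N = 6 gives 0.0558 m ≤ 0.23 m.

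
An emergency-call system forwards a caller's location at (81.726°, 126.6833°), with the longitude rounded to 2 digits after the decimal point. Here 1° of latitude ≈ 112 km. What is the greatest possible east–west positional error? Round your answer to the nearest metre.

81 metres

Rounding to 2 decimal places leaves the longitude within ±0.005° of the true value.
Parallels shrink by cos φ, so at 81.726° a degree of longitude is 112000 × 0.1439 ≈ 16117.6 m.
East–west error: 0.005° × 16117.6 m/° ≈ 80.588 m.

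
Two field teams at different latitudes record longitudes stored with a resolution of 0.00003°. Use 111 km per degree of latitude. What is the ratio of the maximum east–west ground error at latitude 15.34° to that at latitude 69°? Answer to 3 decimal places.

2.691

With a 0.00003° grid the true value lies within half a step, ±0.00003°/2 = ±1.5e-05°, of the stored one.
At 15.34°: 1.5e-05° × 111000 × cos 15.34° = 1.5e-05 × 111000 × 0.9644 ≈ 1.6057 m.
Error at 69° = 1.5e-05° × 111000 × cos 69° ≈ 1.665 × 0.3584 = 0.59668 m.
The ratio reduces to cos 15.34° / cos 69° = 0.9644/0.3584 ≈ 2.6910.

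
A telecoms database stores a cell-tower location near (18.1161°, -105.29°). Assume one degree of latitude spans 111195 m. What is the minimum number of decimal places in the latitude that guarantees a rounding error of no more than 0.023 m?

One degree of latitude covers 111195 m.
N decimal places → at most half a unit in the last place, 0.5 × 10⁻ᴺ° = 111195/2 × 10⁻ᴺ m.
Need 0.5 × 111195 × 10⁻ᴺ ≤ 0.023 → 10⁻ᴺ ≤ 4.137e-07, so N ≥ 6.38.
N = 6 would give 0.0556 m (too coarse); N = 7 gives 0.00556 m ≤ 0.023 m.

7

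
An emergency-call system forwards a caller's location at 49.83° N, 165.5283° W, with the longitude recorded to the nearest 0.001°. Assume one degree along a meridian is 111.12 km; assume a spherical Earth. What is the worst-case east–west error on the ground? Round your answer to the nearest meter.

Rounding to 3 decimal places leaves the longitude within ±0.0005° of the true value.
One degree of longitude at 49.83° is 111120 × cos 49.83° ≈ 111120 × 0.6451 = 71678.8 m.
Maximum E–W displacement: 0.0005 × 71678.8 = 35.8394 m.

36 meters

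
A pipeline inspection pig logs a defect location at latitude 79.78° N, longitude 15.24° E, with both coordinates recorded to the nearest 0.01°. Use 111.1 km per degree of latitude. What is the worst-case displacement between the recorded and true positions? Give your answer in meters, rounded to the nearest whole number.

564 meters

Rounding to 2 decimal places leaves each coordinate within ±0.005° of the true value.
N–S: 0.005° × 111100 m/° = 555.5 m.
E–W at 79.78°: 0.005° × 111100 × cos 79.78° = 0.005 × 111100 × 0.1774 ≈ 98.5614 m.
Worst case both components are at the extreme and orthogonal: √(555.5² + 98.5614²) ≈ 564.176 m.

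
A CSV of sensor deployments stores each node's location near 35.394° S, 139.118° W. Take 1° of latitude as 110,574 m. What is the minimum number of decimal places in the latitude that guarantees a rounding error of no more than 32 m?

4 decimal places

One degree of latitude covers 110574 m.
With N decimal places the half-ulp bound is 0.5·10⁻ᴺ°, or 0.5·10⁻ᴺ × 110574 m on the ground.
Need 0.5 × 110574 × 10⁻ᴺ ≤ 32 → 10⁻ᴺ ≤ 5.788e-04, so N ≥ 3.24.
N = 3 would give 55.3 m (too coarse); N = 4 gives 5.53 m ≤ 32 m.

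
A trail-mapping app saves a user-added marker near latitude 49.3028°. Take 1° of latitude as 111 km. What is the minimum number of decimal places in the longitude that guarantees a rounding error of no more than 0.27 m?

At 49.3028° one degree of longitude covers 111000 × cos 49.3028° ≈ 111000 × 0.6521 ≈ 72378.8 m.
With N decimal places the half-ulp bound is 0.5·10⁻ᴺ°, or 0.5·10⁻ᴺ × 72378.8 m on the ground.
Need 0.5 × 72378.8 × 10⁻ᴺ ≤ 0.27 → 10⁻ᴺ ≤ 7.461e-06, so N ≥ 5.13.
So 6 decimal places suffice (0.0362 m); 5 would allow up to 0.362 m.

6 decimal places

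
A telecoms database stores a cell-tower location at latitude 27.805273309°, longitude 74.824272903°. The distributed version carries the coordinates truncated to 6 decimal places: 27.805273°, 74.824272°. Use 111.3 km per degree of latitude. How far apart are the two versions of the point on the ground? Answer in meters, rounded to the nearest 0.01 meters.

0.10 meters

The latitude changed by +0.000000309° and the longitude by +0.000000903°.
N–S: 0.000000309° × 111300 m/° = 0.0343917 m.
E–W at 27.8053°: 0.000000903° × 111300 × cos 27.8053° = 0.000000903 × 111300 × 0.8845 ≈ 0.0888995 m.
Distance: √(0.0343917² + 0.0888995²) ≈ 0.0953201 m.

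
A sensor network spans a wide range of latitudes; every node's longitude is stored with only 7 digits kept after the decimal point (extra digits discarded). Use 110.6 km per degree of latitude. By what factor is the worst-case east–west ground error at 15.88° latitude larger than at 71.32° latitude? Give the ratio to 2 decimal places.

3.00

Truncating at 7 decimal places can drop up to a full unit in the last place, so the longitude may be off by as much as 1e-07°.
Error at 15.88° = 1e-07° × 110600 × cos 15.88° ≈ 0.01106 × 0.9618 = 0.010638 m.
At 71.32°: 1e-07° × 110600 × cos 71.32° = 1e-07 × 110600 × 0.3203 ≈ 0.0035423 m.
The ratio reduces to cos 15.88° / cos 71.32° = 0.9618/0.3203 ≈ 3.0031.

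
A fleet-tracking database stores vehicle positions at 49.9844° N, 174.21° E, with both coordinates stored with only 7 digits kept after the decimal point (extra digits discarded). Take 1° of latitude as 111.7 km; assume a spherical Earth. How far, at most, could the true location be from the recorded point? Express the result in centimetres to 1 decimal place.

1.3 centimetres

Truncating at 7 decimal places can drop up to a full unit in the last place, so each coordinate may be off by as much as 1e-07°.
Latitude error → 1e-07 × 111700 = 0.01117 m along the meridian.
E–W at 49.9844°: 1e-07° × 111700 × cos 49.9844° = 1e-07 × 111700 × 0.6430 ≈ 0.00718227 m.
The two errors are perpendicular, so the maximum displacement is √(0.01117² + 0.00718227²) ≈ 0.0132798 m.
That is 0.0132798 m = 1.328 cm.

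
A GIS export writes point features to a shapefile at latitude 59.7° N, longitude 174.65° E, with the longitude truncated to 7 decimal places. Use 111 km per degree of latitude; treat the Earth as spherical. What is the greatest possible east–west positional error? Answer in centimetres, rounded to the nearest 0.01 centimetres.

0.56 centimetres

Truncating at 7 decimal places can drop up to a full unit in the last place, so the longitude may be off by as much as 1e-07°.
One degree of longitude at 59.7° is 111000 × cos 59.7° ≈ 111000 × 0.5045 = 56002.6 m.
So at most 1e-07° × 56002.6 ≈ 0.00560026 m east–west.
That is 0.00560026 m = 0.56003 cm.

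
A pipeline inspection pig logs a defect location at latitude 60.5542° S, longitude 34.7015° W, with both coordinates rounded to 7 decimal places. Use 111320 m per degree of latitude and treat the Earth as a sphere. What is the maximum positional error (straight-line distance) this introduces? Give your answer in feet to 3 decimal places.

Rounding to 7 decimal places leaves each coordinate within ±5e-08° of the true value.
Latitude error → 5e-08 × 111320 = 0.005566 m along the meridian.
Longitude error → 5e-08 × 111320 × cos 60.5542° = 5e-08 × 111320 × 0.4916 ≈ 0.00273625 m.
Combining orthogonally: (0.005566² + 0.00273625²)^½ ≈ 0.00620221 m.
Converting: 0.00620221 m × 3.2808 ft/m ≈ 0.020348 ft.

0.020 feet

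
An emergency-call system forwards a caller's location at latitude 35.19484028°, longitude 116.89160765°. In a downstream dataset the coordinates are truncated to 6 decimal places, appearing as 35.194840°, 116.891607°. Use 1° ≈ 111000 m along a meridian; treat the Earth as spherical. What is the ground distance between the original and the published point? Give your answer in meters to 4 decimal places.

0.0667 meters

The latitude changed by +0.00000028° and the longitude by +0.00000065°.
North–south shift: 0.00000028 × 111000 = 0.03108 m.
E–W at 35.1948°: 0.00000065° × 111000 × cos 35.1948° = 0.00000065 × 111000 × 0.8172 ≈ 0.0589608 m.
Combined displacement = (0.03108² + 0.0589608²)^½ ≈ 0.0666509 m.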